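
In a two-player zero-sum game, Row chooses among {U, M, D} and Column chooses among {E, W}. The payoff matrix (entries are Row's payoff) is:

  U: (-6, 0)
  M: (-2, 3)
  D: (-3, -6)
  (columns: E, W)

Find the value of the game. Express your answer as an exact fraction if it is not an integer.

Row minima: U → -6, M → -2, D → -6; maximin = -2.
Column maxima: E → -2, W → 3; minimax = -2.
Since maximin = minimax = -2, there is a saddle point and the value is -2.

-2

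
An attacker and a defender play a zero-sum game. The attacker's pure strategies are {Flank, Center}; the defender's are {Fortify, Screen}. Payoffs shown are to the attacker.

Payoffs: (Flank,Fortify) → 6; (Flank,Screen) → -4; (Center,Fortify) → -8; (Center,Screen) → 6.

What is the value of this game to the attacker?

Row minima: Flank → -4, Center → -8; maximin = -4.
Column maxima: Fortify → 6, Screen → 6; minimax = 6.
-4 ≠ 6, so there is no saddle point; optimal play is mixed.
Let the attacker play Flank with probability p. Expected payoff against Fortify: 6p + (-8)(1−p) = 14p − 8; against Screen: (-4)p + 6(1−p) = −10p + 6.
Setting these equal: 14p − 8 = −10p + 6 ⇒ 24p = 14 ⇒ p = 7/12, and the value is (14)·(7/12) − 8 = 1/6.
For the defender: with q = P(Fortify), equating Flank's and Center's payoffs gives 10q − 4 = −14q + 6 ⇒ q = 5/12.

1/6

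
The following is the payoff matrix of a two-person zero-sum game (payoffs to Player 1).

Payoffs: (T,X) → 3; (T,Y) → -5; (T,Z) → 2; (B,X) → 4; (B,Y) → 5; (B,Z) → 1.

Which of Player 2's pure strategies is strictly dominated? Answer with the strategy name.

Z holds Player 1's payoff strictly below X in every row: 2 < 3, 1 < 4.
So X is strictly dominated for Player 2.

X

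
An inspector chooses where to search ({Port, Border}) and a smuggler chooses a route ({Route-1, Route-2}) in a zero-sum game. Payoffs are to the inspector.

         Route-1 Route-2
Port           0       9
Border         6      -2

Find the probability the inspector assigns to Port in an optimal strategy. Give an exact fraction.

Row minima: Port → 0, Border → -2; maximin = 0.
Column maxima: Route-1 → 6, Route-2 → 9; minimax = 6.
0 ≠ 6, so there is no saddle point; optimal play is mixed.
Let the inspector play Port with probability p. Expected payoff against Route-1: 0p + 6(1−p) = −6p + 6; against Route-2: 9p + (-2)(1−p) = 11p − 2.
Setting these equal: −6p + 6 = 11p − 2 ⇒ −17p = -8 ⇒ p = 8/17, and the value is (-6)·(8/17) + 6 = 54/17.
For the smuggler: with q = P(Route-1), equating Port's and Border's payoffs gives −9q + 9 = 8q − 2 ⇒ q = 11/17.

8/17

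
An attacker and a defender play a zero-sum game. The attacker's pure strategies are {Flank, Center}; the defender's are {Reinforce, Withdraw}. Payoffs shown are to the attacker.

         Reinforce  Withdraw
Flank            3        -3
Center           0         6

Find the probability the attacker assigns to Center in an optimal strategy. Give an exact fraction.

1/2

Row minima: Flank → -3, Center → 0; maximin = 0.
Column maxima: Reinforce → 3, Withdraw → 6; minimax = 3.
0 ≠ 3, so there is no saddle point; optimal play is mixed.
Let the attacker play Flank with probability p. Expected payoff against Reinforce: 3p + 0(1−p) = 3p; against Withdraw: (-3)p + 6(1−p) = −9p + 6.
Setting these equal: 3p = −9p + 6 ⇒ 12p = 6 ⇒ p = 1/2, and the value is (3)·(1/2) = 3/2.
For the defender: with q = P(Reinforce), equating Flank's and Center's payoffs gives 6q − 3 = −6q + 6 ⇒ q = 3/4.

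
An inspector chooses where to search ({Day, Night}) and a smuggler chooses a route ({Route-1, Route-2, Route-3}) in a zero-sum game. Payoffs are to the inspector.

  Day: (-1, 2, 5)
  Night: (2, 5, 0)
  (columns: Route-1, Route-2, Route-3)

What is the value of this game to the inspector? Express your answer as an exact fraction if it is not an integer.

5/4

Row minima: Day → -1, Night → 0; maximin = 0.
Column maxima: Route-1 → 2, Route-2 → 5, Route-3 → 5; minimax = 2.
0 ≠ 2, so there is no saddle point; optimal play is mixed.
Route-2 is strictly dominated by Route-1 (it gives the inspector strictly more in every row), so the smuggler never plays it.
On the remaining 2×2 (Day, Night vs Route-1, Route-3):
Let the inspector play Day with probability p. Expected payoff against Route-1: (-1)p + 2(1−p) = −3p + 2; against Route-3: 5p + 0(1−p) = 5p.
Setting these equal: −3p + 2 = 5p ⇒ −8p = -2 ⇒ p = 1/4, and the value is (-3)·(1/4) + 2 = 5/4.
For the smuggler: with q = P(Route-1), equating Day's and Night's payoffs gives −6q + 5 = 2q ⇒ q = 5/8.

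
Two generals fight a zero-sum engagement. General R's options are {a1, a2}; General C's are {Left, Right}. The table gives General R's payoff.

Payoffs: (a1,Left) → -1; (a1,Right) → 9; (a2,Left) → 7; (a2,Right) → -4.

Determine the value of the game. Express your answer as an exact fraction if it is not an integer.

59/21

Row minima: a1 → -1, a2 → -4; maximin = -1.
Column maxima: Left → 7, Right → 9; minimax = 7.
-1 ≠ 7, so there is no saddle point; optimal play is mixed.
Let General R play a1 with probability p. Expected payoff against Left: (-1)p + 7(1−p) = −8p + 7; against Right: 9p + (-4)(1−p) = 13p − 4.
Setting these equal: −8p + 7 = 13p − 4 ⇒ −21p = -11 ⇒ p = 11/21, and the value is (-8)·(11/21) + 7 = 59/21.
For General C: with q = P(Left), equating a1's and a2's payoffs gives −10q + 9 = 11q − 4 ⇒ q = 13/21.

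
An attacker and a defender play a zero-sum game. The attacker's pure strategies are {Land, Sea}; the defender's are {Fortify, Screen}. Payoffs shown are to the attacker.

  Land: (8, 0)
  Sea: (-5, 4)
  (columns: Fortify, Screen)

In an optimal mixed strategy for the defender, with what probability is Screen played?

13/17

Row minima: Land → 0, Sea → -5; maximin = 0.
Column maxima: Fortify → 8, Screen → 4; minimax = 4.
0 ≠ 4, so there is no saddle point; optimal play is mixed.
Let the attacker play Land with probability p. Expected payoff against Fortify: 8p + (-5)(1−p) = 13p − 5; against Screen: 0p + 4(1−p) = −4p + 4.
Setting these equal: 13p − 5 = −4p + 4 ⇒ 17p = 9 ⇒ p = 9/17, and the value is (13)·(9/17) − 5 = 32/17.
For the defender: with q = P(Fortify), equating Land's and Sea's payoffs gives 8q = −9q + 4 ⇒ q = 4/17.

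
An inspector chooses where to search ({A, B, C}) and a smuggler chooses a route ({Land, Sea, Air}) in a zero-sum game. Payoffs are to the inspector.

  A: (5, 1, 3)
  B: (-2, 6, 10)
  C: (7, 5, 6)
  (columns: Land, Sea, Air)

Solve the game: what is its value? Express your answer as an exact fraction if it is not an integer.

26/5

Row minima: A → 1, B → -2, C → 5; maximin = 5.
Column maxima: Land → 7, Sea → 6, Air → 10; minimax = 6.
5 ≠ 6, so there is no saddle point; optimal play is mixed.
A is strictly dominated by C, so the inspector never plays it.
Air is strictly dominated by Sea (it gives the inspector strictly more in every row), so the smuggler never plays it.
On the remaining 2×2 (B, C vs Land, Sea):
Let the inspector play B with probability p. Expected payoff against Land: (-2)p + 7(1−p) = −9p + 7; against Sea: 6p + 5(1−p) = p + 5.
Setting these equal: −9p + 7 = p + 5 ⇒ −10p = -2 ⇒ p = 1/5, and the value is (-9)·(1/5) + 7 = 26/5.
For the smuggler: with q = P(Land), equating B's and C's payoffs gives −8q + 6 = 2q + 5 ⇒ q = 1/10.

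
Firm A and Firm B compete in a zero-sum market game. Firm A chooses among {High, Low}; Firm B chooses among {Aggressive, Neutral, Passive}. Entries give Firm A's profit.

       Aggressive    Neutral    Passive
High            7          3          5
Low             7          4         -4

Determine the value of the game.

Row minima: High → 3, Low → -4; maximin = 3.
Column maxima: Aggressive → 7, Neutral → 4, Passive → 5; minimax = 4.
3 ≠ 4, so there is no saddle point; optimal play is mixed.
Aggressive is strictly dominated by Neutral (it gives Firm A strictly more in every row), so Firm B never plays it.
On the remaining 2×2 (High, Low vs Neutral, Passive):
Let Firm A play High with probability p. Expected payoff against Neutral: 3p + 4(1−p) = −p + 4; against Passive: 5p + (-4)(1−p) = 9p − 4.
Setting these equal: −p + 4 = 9p − 4 ⇒ −10p = -8 ⇒ p = 4/5, and the value is (-1)·(4/5) + 4 = 16/5.
For Firm B: with q = P(Neutral), equating High's and Low's payoffs gives −2q + 5 = 8q − 4 ⇒ q = 9/10.

16/5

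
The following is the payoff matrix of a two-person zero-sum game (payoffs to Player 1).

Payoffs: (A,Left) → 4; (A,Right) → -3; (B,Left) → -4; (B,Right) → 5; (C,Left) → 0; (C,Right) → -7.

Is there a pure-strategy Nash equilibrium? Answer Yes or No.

No

Row minima: A → -3, B → -4, C → -7; maximin = -3.
Column maxima: Left → 4, Right → 5; minimax = 4.
-3 ≠ 4, so no pure-strategy equilibrium exists.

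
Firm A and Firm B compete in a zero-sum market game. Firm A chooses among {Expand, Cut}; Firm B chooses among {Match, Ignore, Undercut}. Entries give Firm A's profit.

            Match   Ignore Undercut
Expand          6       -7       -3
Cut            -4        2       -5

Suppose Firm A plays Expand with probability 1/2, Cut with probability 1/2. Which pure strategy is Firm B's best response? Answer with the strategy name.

If Firm B plays Match, Firm A's expected payoff is (1/2)·6 + (1/2)·(-4) = 1.
If Firm B plays Ignore, Firm A's expected payoff is (1/2)·(-7) + (1/2)·2 = -5/2.
If Firm B plays Undercut, Firm A's expected payoff is (1/2)·(-3) + (1/2)·(-5) = -4.
Firm B minimizes Firm A's payoff; the smallest is -4, so the best response is Undercut.

Undercut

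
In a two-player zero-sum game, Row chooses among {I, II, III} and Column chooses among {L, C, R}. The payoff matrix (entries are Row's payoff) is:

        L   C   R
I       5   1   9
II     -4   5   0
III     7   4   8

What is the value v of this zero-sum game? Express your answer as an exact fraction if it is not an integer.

Row minima: I → 1, II → -4, III → 4; maximin = 4.
Column maxima: L → 7, C → 5, R → 9; minimax = 5.
4 ≠ 5, so there is no saddle point; optimal play is mixed.
R is strictly dominated by L (it gives Row strictly more in every row), so Column never plays it.
With R eliminated, I is strictly dominated by III (III gives Row strictly more in every remaining column), so Row never plays it.
On the remaining 2×2 (II, III vs L, C):
Let Row play II with probability p. Expected payoff against L: (-4)p + 7(1−p) = −11p + 7; against C: 5p + 4(1−p) = p + 4.
Setting these equal: −11p + 7 = p + 4 ⇒ −12p = -3 ⇒ p = 1/4, and the value is (-11)·(1/4) + 7 = 17/4.
For Column: with q = P(L), equating II's and III's payoffs gives −9q + 5 = 3q + 4 ⇒ q = 1/12.

17/4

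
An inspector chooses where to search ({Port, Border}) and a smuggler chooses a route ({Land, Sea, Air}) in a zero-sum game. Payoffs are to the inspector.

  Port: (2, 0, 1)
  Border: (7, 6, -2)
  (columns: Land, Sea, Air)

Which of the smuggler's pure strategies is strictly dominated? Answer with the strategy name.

Sea holds the inspector's payoff strictly below Land in every row: 0 < 2, 6 < 7.
So Land is strictly dominated for the smuggler.

Land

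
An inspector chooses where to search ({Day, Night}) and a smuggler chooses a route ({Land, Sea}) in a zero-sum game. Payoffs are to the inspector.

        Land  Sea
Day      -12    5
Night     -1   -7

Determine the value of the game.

-89/23

Row minima: Day → -12, Night → -7; maximin = -7.
Column maxima: Land → -1, Sea → 5; minimax = -1.
-7 ≠ -1, so there is no saddle point; optimal play is mixed.
Let the inspector play Day with probability p. Expected payoff against Land: (-12)p + (-1)(1−p) = −11p − 1; against Sea: 5p + (-7)(1−p) = 12p − 7.
Setting these equal: −11p − 1 = 12p − 7 ⇒ −23p = -6 ⇒ p = 6/23, and the value is (-11)·(6/23) − 1 = -89/23.
For the smuggler: with q = P(Land), equating Day's and Night's payoffs gives −17q + 5 = 6q − 7 ⇒ q = 12/23.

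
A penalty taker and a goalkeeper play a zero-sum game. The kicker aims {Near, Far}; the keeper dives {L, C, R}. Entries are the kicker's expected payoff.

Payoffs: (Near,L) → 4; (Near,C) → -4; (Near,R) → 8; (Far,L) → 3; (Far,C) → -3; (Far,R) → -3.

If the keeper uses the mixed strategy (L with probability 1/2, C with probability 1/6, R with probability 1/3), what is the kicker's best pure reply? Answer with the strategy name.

Expected payoff of Near: (1/2)·4 + (1/6)·(-4) + (1/3)·8 = 4.
Expected payoff of Far: (1/2)·3 + (1/6)·(-3) + (1/3)·(-3) = 0.
The largest is 4, so the kicker's best response is Near.

Near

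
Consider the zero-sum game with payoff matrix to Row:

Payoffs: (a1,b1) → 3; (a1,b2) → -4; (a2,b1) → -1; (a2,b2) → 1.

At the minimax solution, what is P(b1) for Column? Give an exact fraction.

Row minima: a1 → -4, a2 → -1; maximin = -1.
Column maxima: b1 → 3, b2 → 1; minimax = 1.
-1 ≠ 1, so there is no saddle point; optimal play is mixed.
Let Row play a1 with probability p. Expected payoff against b1: 3p + (-1)(1−p) = 4p − 1; against b2: (-4)p + 1(1−p) = −5p + 1.
Setting these equal: 4p − 1 = −5p + 1 ⇒ 9p = 2 ⇒ p = 2/9, and the value is (4)·(2/9) − 1 = -1/9.
For Column: with q = P(b1), equating a1's and a2's payoffs gives 7q − 4 = −2q + 1 ⇒ q = 5/9.

5/9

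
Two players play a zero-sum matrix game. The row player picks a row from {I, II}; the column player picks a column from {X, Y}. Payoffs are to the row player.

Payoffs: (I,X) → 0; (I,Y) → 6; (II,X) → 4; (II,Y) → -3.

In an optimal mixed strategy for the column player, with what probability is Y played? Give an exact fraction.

4/13

Row minima: I → 0, II → -3; maximin = 0.
Column maxima: X → 4, Y → 6; minimax = 4.
0 ≠ 4, so there is no saddle point; optimal play is mixed.
Let the row player play I with probability p. Expected payoff against X: 0p + 4(1−p) = −4p + 4; against Y: 6p + (-3)(1−p) = 9p − 3.
Setting these equal: −4p + 4 = 9p − 3 ⇒ −13p = -7 ⇒ p = 7/13, and the value is (-4)·(7/13) + 4 = 24/13.
For the column player: with q = P(X), equating I's and II's payoffs gives −6q + 6 = 7q − 3 ⇒ q = 9/13.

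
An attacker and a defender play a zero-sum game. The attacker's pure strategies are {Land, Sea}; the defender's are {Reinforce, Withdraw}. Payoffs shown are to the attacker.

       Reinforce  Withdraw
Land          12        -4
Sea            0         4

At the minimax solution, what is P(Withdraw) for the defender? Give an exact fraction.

Row minima: Land → -4, Sea → 0; maximin = 0.
Column maxima: Reinforce → 12, Withdraw → 4; minimax = 4.
0 ≠ 4, so there is no saddle point; optimal play is mixed.
Let the attacker play Land with probability p. Expected payoff against Reinforce: 12p + 0(1−p) = 12p; against Withdraw: (-4)p + 4(1−p) = −8p + 4.
Setting these equal: 12p = −8p + 4 ⇒ 20p = 4 ⇒ p = 1/5, and the value is (12)·(1/5) = 12/5.
For the defender: with q = P(Reinforce), equating Land's and Sea's payoffs gives 16q − 4 = −4q + 4 ⇒ q = 2/5.

3/5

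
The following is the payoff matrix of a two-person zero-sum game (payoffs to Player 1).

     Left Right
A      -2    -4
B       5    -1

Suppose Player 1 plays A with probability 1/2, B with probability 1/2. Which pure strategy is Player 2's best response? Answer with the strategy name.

If Player 2 plays Left, Player 1's expected payoff is (1/2)·(-2) + (1/2)·5 = 3/2.
If Player 2 plays Right, Player 1's expected payoff is (1/2)·(-4) + (1/2)·(-1) = -5/2.
Player 2 minimizes Player 1's payoff; the smallest is -5/2, so the best response is Right.

Right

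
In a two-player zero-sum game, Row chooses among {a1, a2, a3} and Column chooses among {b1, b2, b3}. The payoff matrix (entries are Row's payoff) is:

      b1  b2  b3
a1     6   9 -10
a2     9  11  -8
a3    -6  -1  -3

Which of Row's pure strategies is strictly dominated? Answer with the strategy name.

a1

a2 gives a strictly higher payoff than a1 against every column: 9 > 6, 11 > 9, -8 > -10.
So a1 is strictly dominated and Row never plays it.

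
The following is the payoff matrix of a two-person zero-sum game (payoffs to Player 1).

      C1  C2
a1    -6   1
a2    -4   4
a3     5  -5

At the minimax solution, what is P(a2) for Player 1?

Row minima: a1 → -6, a2 → -4, a3 → -5; maximin = -4.
Column maxima: C1 → 5, C2 → 4; minimax = 4.
-4 ≠ 4, so there is no saddle point; optimal play is mixed.
a1 is strictly dominated by a2, so Player 1 never plays it.
On the remaining 2×2 (a2, a3 vs C1, C2):
Let Player 1 play a2 with probability p. Expected payoff against C1: (-4)p + 5(1−p) = −9p + 5; against C2: 4p + (-5)(1−p) = 9p − 5.
Setting these equal: −9p + 5 = 9p − 5 ⇒ −18p = -10 ⇒ p = 5/9, and the value is (-9)·(5/9) + 5 = 0.
For Player 2: with q = P(C1), equating a2's and a3's payoffs gives −8q + 4 = 10q − 5 ⇒ q = 1/2.

5/9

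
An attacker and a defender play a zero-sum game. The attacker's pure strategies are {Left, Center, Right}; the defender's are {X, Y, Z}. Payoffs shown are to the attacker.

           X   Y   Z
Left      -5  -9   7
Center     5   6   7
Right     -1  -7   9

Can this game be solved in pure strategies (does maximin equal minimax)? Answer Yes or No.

Row minima: Left → -9, Center → 5, Right → -7; maximin = 5.
Column maxima: X → 5, Y → 6, Z → 9; minimax = 5.
maximin = minimax = 5, so a saddle point exists.

Yes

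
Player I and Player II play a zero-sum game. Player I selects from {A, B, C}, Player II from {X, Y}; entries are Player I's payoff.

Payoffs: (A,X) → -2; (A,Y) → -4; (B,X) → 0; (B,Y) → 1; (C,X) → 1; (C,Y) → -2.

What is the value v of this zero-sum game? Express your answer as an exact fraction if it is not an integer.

1/4

Row minima: A → -4, B → 0, C → -2; maximin = 0.
Column maxima: X → 1, Y → 1; minimax = 1.
0 ≠ 1, so there is no saddle point; optimal play is mixed.
A is strictly dominated by B, so Player I never plays it.
On the remaining 2×2 (B, C vs X, Y):
Let Player I play B with probability p. Expected payoff against X: 0p + 1(1−p) = −p + 1; against Y: 1p + (-2)(1−p) = 3p − 2.
Setting these equal: −p + 1 = 3p − 2 ⇒ −4p = -3 ⇒ p = 3/4, and the value is (-1)·(3/4) + 1 = 1/4.
For Player II: with q = P(X), equating B's and C's payoffs gives −q + 1 = 3q − 2 ⇒ q = 3/4.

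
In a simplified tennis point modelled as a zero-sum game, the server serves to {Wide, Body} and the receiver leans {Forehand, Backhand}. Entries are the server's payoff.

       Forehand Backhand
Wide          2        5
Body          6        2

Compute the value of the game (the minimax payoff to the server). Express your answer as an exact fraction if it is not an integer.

26/7

Row minima: Wide → 2, Body → 2; maximin = 2.
Column maxima: Forehand → 6, Backhand → 5; minimax = 5.
2 ≠ 5, so there is no saddle point; optimal play is mixed.
Let the server play Wide with probability p. Expected payoff against Forehand: 2p + 6(1−p) = −4p + 6; against Backhand: 5p + 2(1−p) = 3p + 2.
Setting these equal: −4p + 6 = 3p + 2 ⇒ −7p = -4 ⇒ p = 4/7, and the value is (-4)·(4/7) + 6 = 26/7.
For the receiver: with q = P(Forehand), equating Wide's and Body's payoffs gives −3q + 5 = 4q + 2 ⇒ q = 3/7.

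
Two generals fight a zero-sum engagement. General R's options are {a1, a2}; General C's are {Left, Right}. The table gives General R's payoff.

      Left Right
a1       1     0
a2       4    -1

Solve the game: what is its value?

0

Row minima: a1 → 0, a2 → -1; maximin = 0.
Column maxima: Left → 4, Right → 0; minimax = 0.
Since maximin = minimax = 0, there is a saddle point and the value is 0.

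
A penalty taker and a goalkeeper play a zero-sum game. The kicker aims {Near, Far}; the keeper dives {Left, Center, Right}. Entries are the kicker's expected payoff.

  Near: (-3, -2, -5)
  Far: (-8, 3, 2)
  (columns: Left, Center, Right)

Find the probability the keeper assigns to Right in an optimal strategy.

5/12

Row minima: Near → -5, Far → -8; maximin = -5.
Column maxima: Left → -3, Center → 3, Right → 2; minimax = -3.
-5 ≠ -3, so there is no saddle point; optimal play is mixed.
Center is strictly dominated by Left (it gives the kicker strictly more in every row), so the keeper never plays it.
On the remaining 2×2 (Near, Far vs Left, Right):
Let the kicker play Near with probability p. Expected payoff against Left: (-3)p + (-8)(1−p) = 5p − 8; against Right: (-5)p + 2(1−p) = −7p + 2.
Setting these equal: 5p − 8 = −7p + 2 ⇒ 12p = 10 ⇒ p = 5/6, and the value is (5)·(5/6) − 8 = -23/6.
For the keeper: with q = P(Left), equating Near's and Far's payoffs gives 2q − 5 = −10q + 2 ⇒ q = 7/12.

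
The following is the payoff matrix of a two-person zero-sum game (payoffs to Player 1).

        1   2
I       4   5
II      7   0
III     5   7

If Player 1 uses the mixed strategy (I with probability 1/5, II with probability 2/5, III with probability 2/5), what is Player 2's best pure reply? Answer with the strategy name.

2

If Player 2 plays 1, Player 1's expected payoff is (1/5)·4 + (2/5)·7 + (2/5)·5 = 28/5.
If Player 2 plays 2, Player 1's expected payoff is (1/5)·5 + (2/5)·0 + (2/5)·7 = 19/5.
Player 2 minimizes Player 1's payoff; the smallest is 19/5, so the best response is 2.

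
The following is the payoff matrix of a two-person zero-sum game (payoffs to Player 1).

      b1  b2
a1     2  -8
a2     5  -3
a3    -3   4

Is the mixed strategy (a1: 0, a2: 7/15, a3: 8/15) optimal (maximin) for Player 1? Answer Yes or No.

Yes

Against b1 this mix gives (7/15)·5 + (8/15)·(-3) = 11/15.
Against b2 this mix gives (7/15)·(-3) + (8/15)·4 = 11/15.
All of Player 2's active replies (b1, b2) yield 11/15, and no column does worse for Player 1. The mix makes Player 2 indifferent and guarantees 11/15, so it is optimal.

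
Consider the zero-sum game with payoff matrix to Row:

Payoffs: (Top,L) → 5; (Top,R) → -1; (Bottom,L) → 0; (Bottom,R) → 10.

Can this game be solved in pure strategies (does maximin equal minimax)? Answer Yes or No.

No

Row minima: Top → -1, Bottom → 0; maximin = 0.
Column maxima: L → 5, R → 10; minimax = 5.
0 ≠ 5, so no pure-strategy equilibrium exists.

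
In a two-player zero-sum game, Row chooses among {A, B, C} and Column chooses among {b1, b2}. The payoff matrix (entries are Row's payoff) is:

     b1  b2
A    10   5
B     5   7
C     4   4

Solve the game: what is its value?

Row minima: A → 5, B → 5, C → 4; maximin = 5.
Column maxima: b1 → 10, b2 → 7; minimax = 7.
5 ≠ 7, so there is no saddle point; optimal play is mixed.
C is strictly dominated by A, so Row never plays it.
On the remaining 2×2 (A, B vs b1, b2):
Let Row play A with probability p. Expected payoff against b1: 10p + 5(1−p) = 5p + 5; against b2: 5p + 7(1−p) = −2p + 7.
Setting these equal: 5p + 5 = −2p + 7 ⇒ 7p = 2 ⇒ p = 2/7, and the value is (5)·(2/7) + 5 = 45/7.
For Column: with q = P(b1), equating A's and B's payoffs gives 5q + 5 = −2q + 7 ⇒ q = 2/7.

45/7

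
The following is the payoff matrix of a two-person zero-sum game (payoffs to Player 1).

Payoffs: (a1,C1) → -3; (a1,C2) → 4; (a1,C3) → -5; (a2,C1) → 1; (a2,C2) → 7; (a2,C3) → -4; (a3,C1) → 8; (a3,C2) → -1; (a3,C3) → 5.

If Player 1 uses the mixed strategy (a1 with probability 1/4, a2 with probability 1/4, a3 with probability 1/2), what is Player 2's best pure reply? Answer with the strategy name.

C3

If Player 2 plays C1, Player 1's expected payoff is (1/4)·(-3) + (1/4)·1 + (1/2)·8 = 7/2.
If Player 2 plays C2, Player 1's expected payoff is (1/4)·4 + (1/4)·7 + (1/2)·(-1) = 9/4.
If Player 2 plays C3, Player 1's expected payoff is (1/4)·(-5) + (1/4)·(-4) + (1/2)·5 = 1/4.
Player 2 minimizes Player 1's payoff; the smallest is 1/4, so the best response is C3.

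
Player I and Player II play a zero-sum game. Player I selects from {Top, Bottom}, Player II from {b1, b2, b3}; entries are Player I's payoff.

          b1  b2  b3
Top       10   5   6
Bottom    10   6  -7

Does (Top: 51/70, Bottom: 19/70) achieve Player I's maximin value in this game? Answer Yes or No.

No

Against b1 this mix gives (51/70)·10 + (19/70)·10 = 10.
Against b2 this mix gives (51/70)·5 + (19/70)·6 = 369/70.
Against b3 this mix gives (51/70)·6 + (19/70)·(-7) = 173/70.
Player II will play b3, holding Player I to 173/70. Shifting weight toward the row that does better against b3 would raise this floor (the equalizing mix achieves 71/14 against both b3 and b2), so the proposed strategy is not optimal.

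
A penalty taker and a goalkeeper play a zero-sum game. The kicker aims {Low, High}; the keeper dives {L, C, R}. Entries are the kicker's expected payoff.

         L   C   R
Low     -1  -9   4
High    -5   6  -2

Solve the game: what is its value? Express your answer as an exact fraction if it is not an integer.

Row minima: Low → -9, High → -5; maximin = -5.
Column maxima: L → -1, C → 6, R → 4; minimax = -1.
-5 ≠ -1, so there is no saddle point; optimal play is mixed.
R is strictly dominated by L (it gives the kicker strictly more in every row), so the keeper never plays it.
On the remaining 2×2 (Low, High vs L, C):
Let the kicker play Low with probability p. Expected payoff against L: (-1)p + (-5)(1−p) = 4p − 5; against C: (-9)p + 6(1−p) = −15p + 6.
Setting these equal: 4p − 5 = −15p + 6 ⇒ 19p = 11 ⇒ p = 11/19, and the value is (4)·(11/19) − 5 = -51/19.
For the keeper: with q = P(L), equating Low's and High's payoffs gives 8q − 9 = −11q + 6 ⇒ q = 15/19.

-51/19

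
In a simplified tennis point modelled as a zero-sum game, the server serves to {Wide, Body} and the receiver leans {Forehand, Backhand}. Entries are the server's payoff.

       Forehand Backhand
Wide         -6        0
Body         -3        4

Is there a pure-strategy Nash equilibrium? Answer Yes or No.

Row minima: Wide → -6, Body → -3; maximin = -3.
Column maxima: Forehand → -3, Backhand → 4; minimax = -3.
maximin = minimax = -3, so a saddle point exists.

Yes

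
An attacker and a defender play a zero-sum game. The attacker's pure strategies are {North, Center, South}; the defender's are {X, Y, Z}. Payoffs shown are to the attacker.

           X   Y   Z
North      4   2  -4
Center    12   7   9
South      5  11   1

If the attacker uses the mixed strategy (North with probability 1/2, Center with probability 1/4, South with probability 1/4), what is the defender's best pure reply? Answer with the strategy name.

If the defender plays X, the attacker's expected payoff is (1/2)·4 + (1/4)·12 + (1/4)·5 = 25/4.
If the defender plays Y, the attacker's expected payoff is (1/2)·2 + (1/4)·7 + (1/4)·11 = 11/2.
If the defender plays Z, the attacker's expected payoff is (1/2)·(-4) + (1/4)·9 + (1/4)·1 = 1/2.
The defender minimizes the attacker's payoff; the smallest is 1/2, so the best response is Z.

Z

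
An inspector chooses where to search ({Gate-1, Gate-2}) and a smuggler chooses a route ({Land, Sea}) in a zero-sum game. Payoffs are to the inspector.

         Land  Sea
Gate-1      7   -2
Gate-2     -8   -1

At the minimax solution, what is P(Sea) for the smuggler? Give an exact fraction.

Row minima: Gate-1 → -2, Gate-2 → -8; maximin = -2.
Column maxima: Land → 7, Sea → -1; minimax = -1.
-2 ≠ -1, so there is no saddle point; optimal play is mixed.
Let the inspector play Gate-1 with probability p. Expected payoff against Land: 7p + (-8)(1−p) = 15p − 8; against Sea: (-2)p + (-1)(1−p) = −p − 1.
Setting these equal: 15p − 8 = −p − 1 ⇒ 16p = 7 ⇒ p = 7/16, and the value is (15)·(7/16) − 8 = -23/16.
For the smuggler: with q = P(Land), equating Gate-1's and Gate-2's payoffs gives 9q − 2 = −7q − 1 ⇒ q = 1/16.

15/16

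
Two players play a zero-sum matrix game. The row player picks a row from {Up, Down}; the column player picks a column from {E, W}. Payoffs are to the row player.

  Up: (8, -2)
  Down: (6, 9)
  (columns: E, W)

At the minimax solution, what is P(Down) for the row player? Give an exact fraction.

10/13

Row minima: Up → -2, Down → 6; maximin = 6.
Column maxima: E → 8, W → 9; minimax = 8.
6 ≠ 8, so there is no saddle point; optimal play is mixed.
Let the row player play Up with probability p. Expected payoff against E: 8p + 6(1−p) = 2p + 6; against W: (-2)p + 9(1−p) = −11p + 9.
Setting these equal: 2p + 6 = −11p + 9 ⇒ 13p = 3 ⇒ p = 3/13, and the value is (2)·(3/13) + 6 = 84/13.
For the column player: with q = P(E), equating Up's and Down's payoffs gives 10q − 2 = −3q + 9 ⇒ q = 11/13.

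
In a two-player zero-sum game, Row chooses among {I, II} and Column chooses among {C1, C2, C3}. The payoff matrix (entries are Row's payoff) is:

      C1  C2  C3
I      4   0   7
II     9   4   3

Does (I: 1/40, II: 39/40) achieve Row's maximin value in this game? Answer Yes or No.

Against C1 this mix gives (1/40)·4 + (39/40)·9 = 71/8.
Against C2 this mix gives (1/40)·0 + (39/40)·4 = 39/10.
Against C3 this mix gives (1/40)·7 + (39/40)·3 = 31/10.
Column will play C3, holding Row to 31/10. Shifting weight toward the row that does better against C3 would raise this floor (the equalizing mix achieves 7/2 against both C3 and C2), so the proposed strategy is not optimal.

No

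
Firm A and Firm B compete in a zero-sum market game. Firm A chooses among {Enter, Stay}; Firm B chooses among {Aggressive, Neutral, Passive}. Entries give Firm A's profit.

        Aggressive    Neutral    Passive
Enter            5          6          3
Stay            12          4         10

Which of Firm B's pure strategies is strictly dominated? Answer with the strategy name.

Aggressive

Passive holds Firm A's payoff strictly below Aggressive in every row: 3 < 5, 10 < 12.
So Aggressive is strictly dominated for Firm B.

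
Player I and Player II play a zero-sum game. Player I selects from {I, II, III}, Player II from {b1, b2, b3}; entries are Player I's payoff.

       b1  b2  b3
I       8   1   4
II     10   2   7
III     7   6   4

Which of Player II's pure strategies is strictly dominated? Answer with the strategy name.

b2 holds Player I's payoff strictly below b1 in every row: 1 < 8, 2 < 10, 6 < 7.
So b1 is strictly dominated for Player II.

b1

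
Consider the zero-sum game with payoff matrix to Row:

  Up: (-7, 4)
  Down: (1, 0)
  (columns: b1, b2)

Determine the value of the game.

Row minima: Up → -7, Down → 0; maximin = 0.
Column maxima: b1 → 1, b2 → 4; minimax = 1.
0 ≠ 1, so there is no saddle point; optimal play is mixed.
Let Row play Up with probability p. Expected payoff against b1: (-7)p + 1(1−p) = −8p + 1; against b2: 4p + 0(1−p) = 4p.
Setting these equal: −8p + 1 = 4p ⇒ −12p = -1 ⇒ p = 1/12, and the value is (-8)·(1/12) + 1 = 1/3.
For Column: with q = P(b1), equating Up's and Down's payoffs gives −11q + 4 = q ⇒ q = 1/3.

1/3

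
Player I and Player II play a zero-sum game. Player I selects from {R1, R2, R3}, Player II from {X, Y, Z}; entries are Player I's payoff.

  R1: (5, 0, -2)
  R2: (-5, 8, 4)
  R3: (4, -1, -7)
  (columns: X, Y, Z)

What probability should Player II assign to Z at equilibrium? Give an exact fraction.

Row minima: R1 → -2, R2 → -5, R3 → -7; maximin = -2.
Column maxima: X → 5, Y → 8, Z → 4; minimax = 4.
-2 ≠ 4, so there is no saddle point; optimal play is mixed.
R3 is strictly dominated by R1, so Player I never plays it.
Y is strictly dominated by Z (it gives Player I strictly more in every row), so Player II never plays it.
On the remaining 2×2 (R1, R2 vs X, Z):
Let Player I play R1 with probability p. Expected payoff against X: 5p + (-5)(1−p) = 10p − 5; against Z: (-2)p + 4(1−p) = −6p + 4.
Setting these equal: 10p − 5 = −6p + 4 ⇒ 16p = 9 ⇒ p = 9/16, and the value is (10)·(9/16) − 5 = 5/8.
For Player II: with q = P(X), equating R1's and R2's payoffs gives 7q − 2 = −9q + 4 ⇒ q = 3/8.

5/8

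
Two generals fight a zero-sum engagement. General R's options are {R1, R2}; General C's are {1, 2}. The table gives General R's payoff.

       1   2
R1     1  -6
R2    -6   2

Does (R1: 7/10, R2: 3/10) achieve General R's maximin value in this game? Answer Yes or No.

No

Against 1 this mix gives (7/10)·1 + (3/10)·(-6) = -11/10.
Against 2 this mix gives (7/10)·(-6) + (3/10)·2 = -18/5.
General C will play 2, holding General R to -18/5. Shifting weight toward the row that does better against 2 would raise this floor (the equalizing mix achieves -34/15 against both 2 and 1), so the proposed strategy is not optimal.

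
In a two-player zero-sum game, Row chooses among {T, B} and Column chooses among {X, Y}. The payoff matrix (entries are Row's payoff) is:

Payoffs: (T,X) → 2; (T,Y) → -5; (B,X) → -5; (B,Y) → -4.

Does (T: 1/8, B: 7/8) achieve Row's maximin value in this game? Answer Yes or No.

Yes

Against X this mix gives (1/8)·2 + (7/8)·(-5) = -33/8.
Against Y this mix gives (1/8)·(-5) + (7/8)·(-4) = -33/8.
All of Column's active replies (X, Y) yield -33/8, and no column does worse for Row. The mix makes Column indifferent and guarantees -33/8, so it is optimal.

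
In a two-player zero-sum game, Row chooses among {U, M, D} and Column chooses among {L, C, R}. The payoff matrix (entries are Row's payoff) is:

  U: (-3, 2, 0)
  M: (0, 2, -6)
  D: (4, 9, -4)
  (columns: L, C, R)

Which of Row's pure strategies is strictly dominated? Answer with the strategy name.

D gives a strictly higher payoff than M against every column: 4 > 0, 9 > 2, -4 > -6.
So M is strictly dominated and Row never plays it.

M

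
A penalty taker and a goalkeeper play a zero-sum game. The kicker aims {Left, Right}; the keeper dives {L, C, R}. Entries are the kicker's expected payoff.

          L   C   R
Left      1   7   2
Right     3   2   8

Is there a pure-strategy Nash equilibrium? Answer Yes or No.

No

Row minima: Left → 1, Right → 2; maximin = 2.
Column maxima: L → 3, C → 7, R → 8; minimax = 3.
2 ≠ 3, so no pure-strategy equilibrium exists.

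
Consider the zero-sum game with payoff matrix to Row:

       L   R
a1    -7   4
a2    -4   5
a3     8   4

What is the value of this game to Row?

Row minima: a1 → -7, a2 → -4, a3 → 4; maximin = 4.
Column maxima: L → 8, R → 5; minimax = 5.
4 ≠ 5, so there is no saddle point; optimal play is mixed.
a1 is strictly dominated by a2, so Row never plays it.
On the remaining 2×2 (a2, a3 vs L, R):
Let Row play a2 with probability p. Expected payoff against L: (-4)p + 8(1−p) = −12p + 8; against R: 5p + 4(1−p) = p + 4.
Setting these equal: −12p + 8 = p + 4 ⇒ −13p = -4 ⇒ p = 4/13, and the value is (-12)·(4/13) + 8 = 56/13.
For Column: with q = P(L), equating a2's and a3's payoffs gives −9q + 5 = 4q + 4 ⇒ q = 1/13.

56/13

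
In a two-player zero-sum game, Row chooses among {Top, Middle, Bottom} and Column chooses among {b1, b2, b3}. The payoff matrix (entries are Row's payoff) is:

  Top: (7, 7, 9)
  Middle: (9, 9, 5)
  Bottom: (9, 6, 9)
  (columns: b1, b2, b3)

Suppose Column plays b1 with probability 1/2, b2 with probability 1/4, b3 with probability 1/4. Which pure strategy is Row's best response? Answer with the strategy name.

Bottom

Expected payoff of Top: (1/2)·7 + (1/4)·7 + (1/4)·9 = 15/2.
Expected payoff of Middle: (1/2)·9 + (1/4)·9 + (1/4)·5 = 8.
Expected payoff of Bottom: (1/2)·9 + (1/4)·6 + (1/4)·9 = 33/4.
The largest is 33/4, so Row's best response is Bottom.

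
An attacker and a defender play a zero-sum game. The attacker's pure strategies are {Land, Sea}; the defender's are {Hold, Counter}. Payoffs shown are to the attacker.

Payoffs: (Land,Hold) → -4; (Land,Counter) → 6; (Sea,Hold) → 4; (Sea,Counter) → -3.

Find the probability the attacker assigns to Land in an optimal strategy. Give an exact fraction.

7/17

Row minima: Land → -4, Sea → -3; maximin = -3.
Column maxima: Hold → 4, Counter → 6; minimax = 4.
-3 ≠ 4, so there is no saddle point; optimal play is mixed.
Let the attacker play Land with probability p. Expected payoff against Hold: (-4)p + 4(1−p) = −8p + 4; against Counter: 6p + (-3)(1−p) = 9p − 3.
Setting these equal: −8p + 4 = 9p − 3 ⇒ −17p = -7 ⇒ p = 7/17, and the value is (-8)·(7/17) + 4 = 12/17.
For the defender: with q = P(Hold), equating Land's and Sea's payoffs gives −10q + 6 = 7q − 3 ⇒ q = 9/17.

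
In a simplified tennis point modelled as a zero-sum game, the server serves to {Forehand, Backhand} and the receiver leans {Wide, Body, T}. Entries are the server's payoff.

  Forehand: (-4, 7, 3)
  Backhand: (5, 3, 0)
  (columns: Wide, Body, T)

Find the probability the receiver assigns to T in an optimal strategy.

3/4

Row minima: Forehand → -4, Backhand → 0; maximin = 0.
Column maxima: Wide → 5, Body → 7, T → 3; minimax = 3.
0 ≠ 3, so there is no saddle point; optimal play is mixed.
Body is strictly dominated by T (it gives the server strictly more in every row), so the receiver never plays it.
On the remaining 2×2 (Forehand, Backhand vs Wide, T):
Let the server play Forehand with probability p. Expected payoff against Wide: (-4)p + 5(1−p) = −9p + 5; against T: 3p + 0(1−p) = 3p.
Setting these equal: −9p + 5 = 3p ⇒ −12p = -5 ⇒ p = 5/12, and the value is (-9)·(5/12) + 5 = 5/4.
For the receiver: with q = P(Wide), equating Forehand's and Backhand's payoffs gives −7q + 3 = 5q ⇒ q = 1/4.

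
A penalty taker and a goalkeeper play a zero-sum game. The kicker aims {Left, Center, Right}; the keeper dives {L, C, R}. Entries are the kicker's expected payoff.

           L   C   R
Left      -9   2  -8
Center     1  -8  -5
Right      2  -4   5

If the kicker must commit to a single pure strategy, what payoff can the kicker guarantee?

-4

Row minima: Left → -9, Center → -8, Right → -4.
The best of these is -4.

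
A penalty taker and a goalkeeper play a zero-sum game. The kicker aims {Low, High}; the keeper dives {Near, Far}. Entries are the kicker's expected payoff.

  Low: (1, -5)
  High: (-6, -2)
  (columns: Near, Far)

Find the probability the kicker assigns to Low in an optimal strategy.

Row minima: Low → -5, High → -6; maximin = -5.
Column maxima: Near → 1, Far → -2; minimax = -2.
-5 ≠ -2, so there is no saddle point; optimal play is mixed.
Let the kicker play Low with probability p. Expected payoff against Near: 1p + (-6)(1−p) = 7p − 6; against Far: (-5)p + (-2)(1−p) = −3p − 2.
Setting these equal: 7p − 6 = −3p − 2 ⇒ 10p = 4 ⇒ p = 2/5, and the value is (7)·(2/5) − 6 = -16/5.
For the keeper: with q = P(Near), equating Low's and High's payoffs gives 6q − 5 = −4q − 2 ⇒ q = 3/10.

2/5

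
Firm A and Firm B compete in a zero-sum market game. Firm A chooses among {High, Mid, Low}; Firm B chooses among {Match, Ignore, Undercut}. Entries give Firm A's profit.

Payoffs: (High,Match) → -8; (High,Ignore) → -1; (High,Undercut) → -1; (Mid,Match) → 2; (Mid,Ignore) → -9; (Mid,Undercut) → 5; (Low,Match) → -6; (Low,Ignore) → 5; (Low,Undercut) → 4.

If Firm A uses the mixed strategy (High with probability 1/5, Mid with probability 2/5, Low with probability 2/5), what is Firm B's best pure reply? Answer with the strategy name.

If Firm B plays Match, Firm A's expected payoff is (1/5)·(-8) + (2/5)·2 + (2/5)·(-6) = -16/5.
If Firm B plays Ignore, Firm A's expected payoff is (1/5)·(-1) + (2/5)·(-9) + (2/5)·5 = -9/5.
If Firm B plays Undercut, Firm A's expected payoff is (1/5)·(-1) + (2/5)·5 + (2/5)·4 = 17/5.
Firm B minimizes Firm A's payoff; the smallest is -16/5, so the best response is Match.

Match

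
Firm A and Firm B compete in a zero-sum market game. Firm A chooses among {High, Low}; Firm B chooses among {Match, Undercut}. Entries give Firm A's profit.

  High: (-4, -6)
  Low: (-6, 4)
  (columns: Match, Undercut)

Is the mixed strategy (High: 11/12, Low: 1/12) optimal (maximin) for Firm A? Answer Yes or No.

No

Against Match this mix gives (11/12)·(-4) + (1/12)·(-6) = -25/6.
Against Undercut this mix gives (11/12)·(-6) + (1/12)·4 = -31/6.
Firm B will play Undercut, holding Firm A to -31/6. Shifting weight toward the row that does better against Undercut would raise this floor (the equalizing mix achieves -13/3 against both Undercut and Match), so the proposed strategy is not optimal.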